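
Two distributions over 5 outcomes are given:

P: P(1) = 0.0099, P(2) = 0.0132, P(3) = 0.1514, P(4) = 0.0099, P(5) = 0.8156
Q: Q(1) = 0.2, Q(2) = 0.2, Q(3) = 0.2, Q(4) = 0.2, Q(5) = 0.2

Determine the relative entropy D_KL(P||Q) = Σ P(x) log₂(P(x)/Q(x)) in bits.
1.4555 bits

D_KL(P||Q) = Σ P(x) log₂(P(x)/Q(x))

Computing term by term:
  P(1)·log₂(P(1)/Q(1)) = 0.0099·log₂(0.0099/0.2) = -0.04293
  P(2)·log₂(P(2)/Q(2)) = 0.0132·log₂(0.0132/0.2) = -0.05176
  P(3)·log₂(P(3)/Q(3)) = 0.1514·log₂(0.1514/0.2) = -0.06081
  P(4)·log₂(P(4)/Q(4)) = 0.0099·log₂(0.0099/0.2) = -0.04293
  P(5)·log₂(P(5)/Q(5)) = 0.8156·log₂(0.8156/0.2) = 1.65392

D_KL(P||Q) = -0.04293 - 0.05176 - 0.06081 - 0.04293 + 1.65392 = 1.45549 ≈ 1.4555 bits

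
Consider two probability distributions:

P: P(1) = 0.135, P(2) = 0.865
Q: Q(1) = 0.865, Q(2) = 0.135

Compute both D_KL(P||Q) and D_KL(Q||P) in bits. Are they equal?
D_KL(P||Q) = 1.9562 bits, D_KL(Q||P) = 1.9562 bits. Yes, in this case they are equal (although KL divergence is not symmetric in general).

D_KL(P||Q) = Σ P(x) log₂(P(x)/Q(x))

Computing term by term:
  P(1)·log₂(P(1)/Q(1)) = 0.135·log₂(0.135/0.865) = -0.36176
  P(2)·log₂(P(2)/Q(2)) = 0.865·log₂(0.865/0.135) = 2.31798

D_KL(P||Q) = -0.36176 + 2.31798 = 1.95622 ≈ 1.9562 bits

D_KL(Q||P) = Σ Q(x) log₂(Q(x)/P(x))

Computing term by term:
  Q(1)·log₂(Q(1)/P(1)) = 0.865·log₂(0.865/0.135) = 2.31798
  Q(2)·log₂(Q(2)/P(2)) = 0.135·log₂(0.135/0.865) = -0.36176

D_KL(Q||P) = 2.31798 - 0.36176 = 1.95622 ≈ 1.9562 bits

These ARE equal here. Q is P with outcomes relabeled (Q(1) = P(2), Q(2) = P(1)) by a relabeling that is its own inverse, so the two sums contain exactly the same terms in a different order. This is a special case — KL divergence is not symmetric in general: D_KL(P||Q) ≠ D_KL(Q||P) for most P, Q.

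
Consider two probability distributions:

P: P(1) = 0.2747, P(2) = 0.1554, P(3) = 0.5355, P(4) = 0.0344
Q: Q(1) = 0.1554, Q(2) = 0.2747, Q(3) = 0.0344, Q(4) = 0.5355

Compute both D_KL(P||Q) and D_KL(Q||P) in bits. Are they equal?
D_KL(P||Q) = 2.0826 bits, D_KL(Q||P) = 2.0826 bits. Yes, in this case they are equal (although KL divergence is not symmetric in general).

D_KL(P||Q) = Σ P(x) log₂(P(x)/Q(x))

Computing term by term:
  P(1)·log₂(P(1)/Q(1)) = 0.2747·log₂(0.2747/0.1554) = 0.22577
  P(2)·log₂(P(2)/Q(2)) = 0.1554·log₂(0.1554/0.2747) = -0.12772
  P(3)·log₂(P(3)/Q(3)) = 0.5355·log₂(0.5355/0.0344) = 2.12080
  P(4)·log₂(P(4)/Q(4)) = 0.0344·log₂(0.0344/0.5355) = -0.13624

D_KL(P||Q) = 0.22577 - 0.12772 + 2.12080 - 0.13624 = 2.08261 ≈ 2.0826 bits

D_KL(Q||P) = Σ Q(x) log₂(Q(x)/P(x))

Computing term by term:
  Q(1)·log₂(Q(1)/P(1)) = 0.1554·log₂(0.1554/0.2747) = -0.12772
  Q(2)·log₂(Q(2)/P(2)) = 0.2747·log₂(0.2747/0.1554) = 0.22577
  Q(3)·log₂(Q(3)/P(3)) = 0.0344·log₂(0.0344/0.5355) = -0.13624
  Q(4)·log₂(Q(4)/P(4)) = 0.5355·log₂(0.5355/0.0344) = 2.12080

D_KL(Q||P) = -0.12772 + 0.22577 - 0.13624 + 2.12080 = 2.08261 ≈ 2.0826 bits

These ARE equal here. Q is P with outcomes relabeled (Q(1) = P(2), Q(2) = P(1), Q(3) = P(4), Q(4) = P(3)) by a relabeling that is its own inverse, so the two sums contain exactly the same terms in a different order. This is a special case — KL divergence is not symmetric in general: D_KL(P||Q) ≠ D_KL(Q||P) for most P, Q.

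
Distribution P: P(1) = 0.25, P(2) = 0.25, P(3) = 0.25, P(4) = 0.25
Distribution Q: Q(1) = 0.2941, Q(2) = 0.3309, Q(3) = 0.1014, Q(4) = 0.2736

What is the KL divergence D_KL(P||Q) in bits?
0.1332 bits

D_KL(P||Q) = Σ P(x) log₂(P(x)/Q(x))

Computing term by term:
  P(1)·log₂(P(1)/Q(1)) = 0.25·log₂(0.25/0.2941) = -0.05859
  P(2)·log₂(P(2)/Q(2)) = 0.25·log₂(0.25/0.3309) = -0.10112
  P(3)·log₂(P(3)/Q(3)) = 0.25·log₂(0.25/0.1014) = 0.32547
  P(4)·log₂(P(4)/Q(4)) = 0.25·log₂(0.25/0.2736) = -0.03254

D_KL(P||Q) = -0.05859 - 0.10112 + 0.32547 - 0.03254 = 0.13322 ≈ 0.1332 bits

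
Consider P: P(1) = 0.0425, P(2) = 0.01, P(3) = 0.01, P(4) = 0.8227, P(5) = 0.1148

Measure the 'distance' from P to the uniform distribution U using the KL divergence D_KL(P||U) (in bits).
1.4053 bits

U(i) = 1/5 for all i

D_KL(P||U) = Σ P(x) log₂(P(x) / (1/5))
           = Σ P(x) log₂(P(x)) + log₂(5)
           = log₂(5) - H(P)

H(P) = -Σ P(x) log₂(P(x)):
  -P(1)·log₂(P(1)) = -(0.0425)·log₂(0.0425) = 0.19365
  -P(2)·log₂(P(2)) = -(0.01)·log₂(0.01) = 0.06644
  -P(3)·log₂(P(3)) = -(0.01)·log₂(0.01) = 0.06644
  -P(4)·log₂(P(4)) = -(0.8227)·log₂(0.8227) = 0.23164
  -P(5)·log₂(P(5)) = -(0.1148)·log₂(0.1148) = 0.35850
H(P) = 0.19365 + 0.06644 + 0.06644 + 0.23164 + 0.35850 = 0.91667 bits

log₂(5) = 2.32193 bits

D_KL(P||U) = 2.32193 - 0.91667 = 1.40526 ≈ 1.4053 bits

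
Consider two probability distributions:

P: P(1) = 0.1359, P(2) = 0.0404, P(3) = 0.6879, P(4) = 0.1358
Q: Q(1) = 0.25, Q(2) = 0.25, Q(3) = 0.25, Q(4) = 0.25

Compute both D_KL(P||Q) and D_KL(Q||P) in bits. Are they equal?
D_KL(P||Q) = 0.6592 bits, D_KL(Q||P) = 0.7323 bits. No, they are not equal.

D_KL(P||Q) = Σ P(x) log₂(P(x)/Q(x))

Computing term by term:
  P(1)·log₂(P(1)/Q(1)) = 0.1359·log₂(0.1359/0.25) = -0.11951
  P(2)·log₂(P(2)/Q(2)) = 0.0404·log₂(0.0404/0.25) = -0.10623
  P(3)·log₂(P(3)/Q(3)) = 0.6879·log₂(0.6879/0.25) = 1.00452
  P(4)·log₂(P(4)/Q(4)) = 0.1358·log₂(0.1358/0.25) = -0.11956

D_KL(P||Q) = -0.11951 - 0.10623 + 1.00452 - 0.11956 = 0.65922 ≈ 0.6592 bits

D_KL(Q||P) = Σ Q(x) log₂(Q(x)/P(x))

Computing term by term:
  Q(1)·log₂(Q(1)/P(1)) = 0.25·log₂(0.25/0.1359) = 0.21985
  Q(2)·log₂(Q(2)/P(2)) = 0.25·log₂(0.25/0.0404) = 0.65738
  Q(3)·log₂(Q(3)/P(3)) = 0.25·log₂(0.25/0.6879) = -0.36507
  Q(4)·log₂(Q(4)/P(4)) = 0.25·log₂(0.25/0.1358) = 0.22011

D_KL(Q||P) = 0.21985 + 0.65738 - 0.36507 + 0.22011 = 0.73227 ≈ 0.7323 bits

These are NOT equal (difference: 0.0731 bits). KL divergence is asymmetric: D_KL(P||Q) ≠ D_KL(Q||P) in general.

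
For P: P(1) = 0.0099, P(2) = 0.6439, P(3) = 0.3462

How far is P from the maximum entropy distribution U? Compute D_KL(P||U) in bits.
0.5803 bits

U(i) = 1/3 for all i

D_KL(P||U) = Σ P(x) log₂(P(x) / (1/3))
           = Σ P(x) log₂(P(x)) + log₂(3)
           = log₂(3) - H(P)

H(P) = -Σ P(x) log₂(P(x)):
  -P(1)·log₂(P(1)) = -(0.0099)·log₂(0.0099) = 0.06592
  -P(2)·log₂(P(2)) = -(0.6439)·log₂(0.6439) = 0.40894
  -P(3)·log₂(P(3)) = -(0.3462)·log₂(0.3462) = 0.52980
H(P) = 0.06592 + 0.40894 + 0.52980 = 1.00466 bits

log₂(3) = 1.58496 bits

D_KL(P||U) = 1.58496 - 1.00466 = 0.58030 ≈ 0.5803 bits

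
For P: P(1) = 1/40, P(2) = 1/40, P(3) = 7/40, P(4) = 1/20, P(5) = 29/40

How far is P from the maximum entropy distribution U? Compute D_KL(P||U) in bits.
1.0633 bits

U(i) = 1/5 for all i

D_KL(P||U) = Σ P(x) log₂(P(x) / (1/5))
           = Σ P(x) log₂(P(x)) + log₂(5)
           = log₂(5) - H(P)

H(P) = -Σ P(x) log₂(P(x)):
  -P(1)·log₂(P(1)) = -(1/40)·log₂(1/40) = 0.13305
  -P(2)·log₂(P(2)) = -(1/40)·log₂(1/40) = 0.13305
  -P(3)·log₂(P(3)) = -(7/40)·log₂(7/40) = 0.44005
  -P(4)·log₂(P(4)) = -(1/20)·log₂(1/20) = 0.21610
  -P(5)·log₂(P(5)) = -(29/40)·log₂(29/40) = 0.33636
H(P) = 0.13305 + 0.13305 + 0.44005 + 0.21610 + 0.33636 = 1.25861 bits

log₂(5) = 2.32193 bits

D_KL(P||U) = 2.32193 - 1.25861 = 1.06332 ≈ 1.0633 bits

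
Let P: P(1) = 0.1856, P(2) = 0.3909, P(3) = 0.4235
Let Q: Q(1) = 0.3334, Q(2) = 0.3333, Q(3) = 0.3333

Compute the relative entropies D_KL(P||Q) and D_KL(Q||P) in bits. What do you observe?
D_KL(P||Q) = 0.0794 bits, D_KL(Q||P) = 0.0899 bits. The two directions give different values (D_KL(Q||P) exceeds D_KL(P||Q) by 0.0105 bits): KL divergence is asymmetric.

D_KL(P||Q) = Σ P(x) log₂(P(x)/Q(x))

Computing term by term:
  P(1)·log₂(P(1)/Q(1)) = 0.1856·log₂(0.1856/0.3334) = -0.15684
  P(2)·log₂(P(2)/Q(2)) = 0.3909·log₂(0.3909/0.3333) = 0.08990
  P(3)·log₂(P(3)/Q(3)) = 0.4235·log₂(0.4235/0.3333) = 0.14634

D_KL(P||Q) = -0.15684 + 0.08990 + 0.14634 = 0.07940 ≈ 0.0794 bits

D_KL(Q||P) = Σ Q(x) log₂(Q(x)/P(x))

Computing term by term:
  Q(1)·log₂(Q(1)/P(1)) = 0.3334·log₂(0.3334/0.1856) = 0.28174
  Q(2)·log₂(Q(2)/P(2)) = 0.3333·log₂(0.3333/0.3909) = -0.07665
  Q(3)·log₂(Q(3)/P(3)) = 0.3333·log₂(0.3333/0.4235) = -0.11517

D_KL(Q||P) = 0.28174 - 0.07665 - 0.11517 = 0.08992 ≈ 0.0899 bits

These are NOT equal (difference: 0.0105 bits). KL divergence is asymmetric: D_KL(P||Q) ≠ D_KL(Q||P) in general.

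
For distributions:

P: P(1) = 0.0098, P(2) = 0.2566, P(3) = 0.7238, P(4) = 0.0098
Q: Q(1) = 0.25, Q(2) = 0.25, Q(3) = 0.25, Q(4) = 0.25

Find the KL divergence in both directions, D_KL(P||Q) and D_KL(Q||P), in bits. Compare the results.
D_KL(P||Q) = 1.0281 bits, D_KL(Q||P) = 1.9437 bits. D_KL(Q||P) is larger than D_KL(P||Q) by 0.9156 bits; the two directions differ.

D_KL(P||Q) = Σ P(x) log₂(P(x)/Q(x))

Computing term by term:
  P(1)·log₂(P(1)/Q(1)) = 0.0098·log₂(0.0098/0.25) = -0.04580
  P(2)·log₂(P(2)/Q(2)) = 0.2566·log₂(0.2566/0.25) = 0.00965
  P(3)·log₂(P(3)/Q(3)) = 0.7238·log₂(0.7238/0.25) = 1.11007
  P(4)·log₂(P(4)/Q(4)) = 0.0098·log₂(0.0098/0.25) = -0.04580

D_KL(P||Q) = -0.04580 + 0.00965 + 1.11007 - 0.04580 = 1.02812 ≈ 1.0281 bits

D_KL(Q||P) = Σ Q(x) log₂(Q(x)/P(x))

Computing term by term:
  Q(1)·log₂(Q(1)/P(1)) = 0.25·log₂(0.25/0.0098) = 1.16825
  Q(2)·log₂(Q(2)/P(2)) = 0.25·log₂(0.25/0.2566) = -0.00940
  Q(3)·log₂(Q(3)/P(3)) = 0.25·log₂(0.25/0.7238) = -0.38342
  Q(4)·log₂(Q(4)/P(4)) = 0.25·log₂(0.25/0.0098) = 1.16825

D_KL(Q||P) = 1.16825 - 0.00940 - 0.38342 + 1.16825 = 1.94368 ≈ 1.9437 bits

These are NOT equal (difference: 0.9156 bits). KL divergence is asymmetric: D_KL(P||Q) ≠ D_KL(Q||P) in general.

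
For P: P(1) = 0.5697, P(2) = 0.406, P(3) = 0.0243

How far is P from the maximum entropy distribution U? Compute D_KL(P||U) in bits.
0.4642 bits

U(i) = 1/3 for all i

D_KL(P||U) = Σ P(x) log₂(P(x) / (1/3))
           = Σ P(x) log₂(P(x)) + log₂(3)
           = log₂(3) - H(P)

H(P) = -Σ P(x) log₂(P(x)):
  -P(1)·log₂(P(1)) = -(0.5697)·log₂(0.5697) = 0.46244
  -P(2)·log₂(P(2)) = -(0.406)·log₂(0.406) = 0.52798
  -P(3)·log₂(P(3)) = -(0.0243)·log₂(0.0243) = 0.13032
H(P) = 0.46244 + 0.52798 + 0.13032 = 1.12074 bits

log₂(3) = 1.58496 bits

D_KL(P||U) = 1.58496 - 1.12074 = 0.46422 ≈ 0.4642 bits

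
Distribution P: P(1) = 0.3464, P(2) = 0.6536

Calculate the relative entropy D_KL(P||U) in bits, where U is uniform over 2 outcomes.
0.0692 bits

U(i) = 1/2 for all i

D_KL(P||U) = Σ P(x) log₂(P(x) / (1/2))
           = Σ P(x) log₂(P(x)) + log₂(2)
           = log₂(2) - H(P)

H(P) = -Σ P(x) log₂(P(x)):
  -P(1)·log₂(P(1)) = -(0.3464)·log₂(0.3464) = 0.52982
  -P(2)·log₂(P(2)) = -(0.6536)·log₂(0.6536) = 0.40100
H(P) = 0.52982 + 0.40100 = 0.93082 bits

log₂(2) = 1.00000 bits

D_KL(P||U) = 1.00000 - 0.93082 = 0.06918 ≈ 0.0692 bits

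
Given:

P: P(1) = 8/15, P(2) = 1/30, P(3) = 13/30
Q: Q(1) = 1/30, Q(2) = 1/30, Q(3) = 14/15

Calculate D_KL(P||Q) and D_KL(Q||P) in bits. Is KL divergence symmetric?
D_KL(P||Q) = 1.6537 bits, D_KL(Q||P) = 0.8998 bits. No, KL divergence is not symmetric.

D_KL(P||Q) = Σ P(x) log₂(P(x)/Q(x))

Computing term by term:
  P(1)·log₂(P(1)/Q(1)) = (8/15)·log₂((8/15)/(1/30)) = 2.13333
  P(2)·log₂(P(2)/Q(2)) = (1/30)·log₂((1/30)/(1/30)) = 0.00000
  P(3)·log₂(P(3)/Q(3)) = (13/30)·log₂((13/30)/(14/15)) = -0.47966

D_KL(P||Q) = 2.13333 + 0.00000 - 0.47966 = 1.65367 ≈ 1.6537 bits

D_KL(Q||P) = Σ Q(x) log₂(Q(x)/P(x))

Computing term by term:
  Q(1)·log₂(Q(1)/P(1)) = (1/30)·log₂((1/30)/(8/15)) = -0.13333
  Q(2)·log₂(Q(2)/P(2)) = (1/30)·log₂((1/30)/(1/30)) = 0.00000
  Q(3)·log₂(Q(3)/P(3)) = (14/15)·log₂((14/15)/(13/30)) = 1.03312

D_KL(Q||P) = -0.13333 + 0.00000 + 1.03312 = 0.89979 ≈ 0.8998 bits

These are NOT equal (difference: 0.7539 bits). KL divergence is asymmetric: D_KL(P||Q) ≠ D_KL(Q||P) in general.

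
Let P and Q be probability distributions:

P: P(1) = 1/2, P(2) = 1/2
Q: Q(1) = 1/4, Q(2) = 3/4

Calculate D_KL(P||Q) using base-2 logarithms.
0.2075 bits

D_KL(P||Q) = Σ P(x) log₂(P(x)/Q(x))

Computing term by term:
  P(1)·log₂(P(1)/Q(1)) = (1/2)·log₂((1/2)/(1/4)) = 0.50000
  P(2)·log₂(P(2)/Q(2)) = (1/2)·log₂((1/2)/(3/4)) = -0.29248

D_KL(P||Q) = 0.50000 - 0.29248 = 0.20752 ≈ 0.2075 bits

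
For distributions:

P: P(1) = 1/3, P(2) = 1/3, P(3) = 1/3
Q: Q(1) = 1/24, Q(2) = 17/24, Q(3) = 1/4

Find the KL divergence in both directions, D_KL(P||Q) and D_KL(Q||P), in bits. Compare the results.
D_KL(P||Q) = 0.7759 bits, D_KL(Q||P) = 0.5415 bits. D_KL(P||Q) is larger than D_KL(Q||P) by 0.2344 bits; the two directions differ.

D_KL(P||Q) = Σ P(x) log₂(P(x)/Q(x))

Computing term by term:
  P(1)·log₂(P(1)/Q(1)) = (1/3)·log₂((1/3)/(1/24)) = 1.00000
  P(2)·log₂(P(2)/Q(2)) = (1/3)·log₂((1/3)/(17/24)) = -0.36249
  P(3)·log₂(P(3)/Q(3)) = (1/3)·log₂((1/3)/(1/4)) = 0.13835

D_KL(P||Q) = 1.00000 - 0.36249 + 0.13835 = 0.77586 ≈ 0.7759 bits

D_KL(Q||P) = Σ Q(x) log₂(Q(x)/P(x))

Computing term by term:
  Q(1)·log₂(Q(1)/P(1)) = (1/24)·log₂((1/24)/(1/3)) = -0.12500
  Q(2)·log₂(Q(2)/P(2)) = (17/24)·log₂((17/24)/(1/3)) = 0.77029
  Q(3)·log₂(Q(3)/P(3)) = (1/4)·log₂((1/4)/(1/3)) = -0.10376

D_KL(Q||P) = -0.12500 + 0.77029 - 0.10376 = 0.54153 ≈ 0.5415 bits

These are NOT equal (difference: 0.2344 bits). KL divergence is asymmetric: D_KL(P||Q) ≠ D_KL(Q||P) in general.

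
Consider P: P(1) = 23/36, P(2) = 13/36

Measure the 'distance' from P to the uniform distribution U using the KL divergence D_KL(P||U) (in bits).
0.0564 bits

U(i) = 1/2 for all i

D_KL(P||U) = Σ P(x) log₂(P(x) / (1/2))
           = Σ P(x) log₂(P(x)) + log₂(2)
           = log₂(2) - H(P)

H(P) = -Σ P(x) log₂(P(x)):
  -P(1)·log₂(P(1)) = -(23/36)·log₂(23/36) = 0.41295
  -P(2)·log₂(P(2)) = -(13/36)·log₂(13/36) = 0.53065
H(P) = 0.41295 + 0.53065 = 0.94360 bits

log₂(2) = 1.00000 bits

D_KL(P||U) = 1.00000 - 0.94360 = 0.05640 ≈ 0.0564 bits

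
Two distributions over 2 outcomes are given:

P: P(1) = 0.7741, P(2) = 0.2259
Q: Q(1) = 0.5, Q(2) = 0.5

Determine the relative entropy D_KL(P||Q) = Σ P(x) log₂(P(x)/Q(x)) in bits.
0.2292 bits

D_KL(P||Q) = Σ P(x) log₂(P(x)/Q(x))

Computing term by term:
  P(1)·log₂(P(1)/Q(1)) = 0.7741·log₂(0.7741/0.5) = 0.48814
  P(2)·log₂(P(2)/Q(2)) = 0.2259·log₂(0.2259/0.5) = -0.25894

D_KL(P||Q) = 0.48814 - 0.25894 = 0.22920 ≈ 0.2292 bits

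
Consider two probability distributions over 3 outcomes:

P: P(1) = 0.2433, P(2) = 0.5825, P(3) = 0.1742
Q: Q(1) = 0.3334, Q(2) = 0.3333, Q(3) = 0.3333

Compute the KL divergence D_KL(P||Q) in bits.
0.1955 bits

D_KL(P||Q) = Σ P(x) log₂(P(x)/Q(x))

Computing term by term:
  P(1)·log₂(P(1)/Q(1)) = 0.2433·log₂(0.2433/0.3334) = -0.11058
  P(2)·log₂(P(2)/Q(2)) = 0.5825·log₂(0.5825/0.3333) = 0.46917
  P(3)·log₂(P(3)/Q(3)) = 0.1742·log₂(0.1742/0.3333) = -0.16306

D_KL(P||Q) = -0.11058 + 0.46917 - 0.16306 = 0.19553 ≈ 0.1955 bits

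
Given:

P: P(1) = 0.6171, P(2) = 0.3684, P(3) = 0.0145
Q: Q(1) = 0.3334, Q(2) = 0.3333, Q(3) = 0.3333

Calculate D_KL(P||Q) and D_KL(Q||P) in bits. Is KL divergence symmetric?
D_KL(P||Q) = 0.5358 bits, D_KL(Q||P) = 1.1631 bits. No, KL divergence is not symmetric.

D_KL(P||Q) = Σ P(x) log₂(P(x)/Q(x))

Computing term by term:
  P(1)·log₂(P(1)/Q(1)) = 0.6171·log₂(0.6171/0.3334) = 0.54814
  P(2)·log₂(P(2)/Q(2)) = 0.3684·log₂(0.3684/0.3333) = 0.05322
  P(3)·log₂(P(3)/Q(3)) = 0.0145·log₂(0.0145/0.3333) = -0.06558

D_KL(P||Q) = 0.54814 + 0.05322 - 0.06558 = 0.53578 ≈ 0.5358 bits

D_KL(Q||P) = Σ Q(x) log₂(Q(x)/P(x))

Computing term by term:
  Q(1)·log₂(Q(1)/P(1)) = 0.3334·log₂(0.3334/0.6171) = -0.29614
  Q(2)·log₂(Q(2)/P(2)) = 0.3333·log₂(0.3333/0.3684) = -0.04815
  Q(3)·log₂(Q(3)/P(3)) = 0.3333·log₂(0.3333/0.0145) = 1.50741

D_KL(Q||P) = -0.29614 - 0.04815 + 1.50741 = 1.16312 ≈ 1.1631 bits

These are NOT equal (difference: 0.6273 bits). KL divergence is asymmetric: D_KL(P||Q) ≠ D_KL(Q||P) in general.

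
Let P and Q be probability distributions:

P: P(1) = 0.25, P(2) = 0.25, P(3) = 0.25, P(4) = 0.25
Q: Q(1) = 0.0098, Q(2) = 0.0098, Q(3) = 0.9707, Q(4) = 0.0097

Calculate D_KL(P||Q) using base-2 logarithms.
3.0192 bits

D_KL(P||Q) = Σ P(x) log₂(P(x)/Q(x))

Computing term by term:
  P(1)·log₂(P(1)/Q(1)) = 0.25·log₂(0.25/0.0098) = 1.16825
  P(2)·log₂(P(2)/Q(2)) = 0.25·log₂(0.25/0.0098) = 1.16825
  P(3)·log₂(P(3)/Q(3)) = 0.25·log₂(0.25/0.9707) = -0.48927
  P(4)·log₂(P(4)/Q(4)) = 0.25·log₂(0.25/0.0097) = 1.17195

D_KL(P||Q) = 1.16825 + 1.16825 - 0.48927 + 1.17195 = 3.01918 ≈ 3.0192 bits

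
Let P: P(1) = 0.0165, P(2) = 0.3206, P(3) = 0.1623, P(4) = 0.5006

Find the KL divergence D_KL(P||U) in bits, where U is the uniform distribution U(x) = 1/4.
0.4507 bits

U(i) = 1/4 for all i

D_KL(P||U) = Σ P(x) log₂(P(x) / (1/4))
           = Σ P(x) log₂(P(x)) + log₂(4)
           = log₂(4) - H(P)

H(P) = -Σ P(x) log₂(P(x)):
  -P(1)·log₂(P(1)) = -(0.0165)·log₂(0.0165) = 0.09770
  -P(2)·log₂(P(2)) = -(0.3206)·log₂(0.3206) = 0.52615
  -P(3)·log₂(P(3)) = -(0.1623)·log₂(0.1623) = 0.42576
  -P(4)·log₂(P(4)) = -(0.5006)·log₂(0.5006) = 0.49973
H(P) = 0.09770 + 0.52615 + 0.42576 + 0.49973 = 1.54934 bits

log₂(4) = 2.00000 bits

D_KL(P||U) = 2.00000 - 1.54934 = 0.45066 ≈ 0.4507 bits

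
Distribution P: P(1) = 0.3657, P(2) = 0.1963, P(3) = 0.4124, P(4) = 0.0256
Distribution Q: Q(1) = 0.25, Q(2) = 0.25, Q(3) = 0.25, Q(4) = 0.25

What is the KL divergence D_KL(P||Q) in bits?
0.3458 bits

D_KL(P||Q) = Σ P(x) log₂(P(x)/Q(x))

Computing term by term:
  P(1)·log₂(P(1)/Q(1)) = 0.3657·log₂(0.3657/0.25) = 0.20067
  P(2)·log₂(P(2)/Q(2)) = 0.1963·log₂(0.1963/0.25) = -0.06848
  P(3)·log₂(P(3)/Q(3)) = 0.4124·log₂(0.4124/0.25) = 0.29780
  P(4)·log₂(P(4)/Q(4)) = 0.0256·log₂(0.0256/0.25) = -0.08417

D_KL(P||Q) = 0.20067 - 0.06848 + 0.29780 - 0.08417 = 0.34582 ≈ 0.3458 bits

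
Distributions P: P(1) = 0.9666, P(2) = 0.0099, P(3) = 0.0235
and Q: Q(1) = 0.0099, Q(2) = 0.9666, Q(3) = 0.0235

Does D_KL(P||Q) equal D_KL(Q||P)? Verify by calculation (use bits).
D_KL(P||Q) = 6.3232 bits, D_KL(Q||P) = 6.3232 bits. Yes — for this pair D_KL(P||Q) = D_KL(Q||P).

D_KL(P||Q) = Σ P(x) log₂(P(x)/Q(x))

Computing term by term:
  P(1)·log₂(P(1)/Q(1)) = 0.9666·log₂(0.9666/0.0099) = 6.38859
  P(2)·log₂(P(2)/Q(2)) = 0.0099·log₂(0.0099/0.9666) = -0.06543
  P(3)·log₂(P(3)/Q(3)) = 0.0235·log₂(0.0235/0.0235) = 0.00000

D_KL(P||Q) = 6.38859 - 0.06543 + 0.00000 = 6.32316 ≈ 6.3232 bits

D_KL(Q||P) = Σ Q(x) log₂(Q(x)/P(x))

Computing term by term:
  Q(1)·log₂(Q(1)/P(1)) = 0.0099·log₂(0.0099/0.9666) = -0.06543
  Q(2)·log₂(Q(2)/P(2)) = 0.9666·log₂(0.9666/0.0099) = 6.38859
  Q(3)·log₂(Q(3)/P(3)) = 0.0235·log₂(0.0235/0.0235) = 0.00000

D_KL(Q||P) = -0.06543 + 6.38859 + 0.00000 = 6.32316 ≈ 6.3232 bits

These ARE equal here. Q is P with outcomes relabeled (Q(1) = P(2), Q(2) = P(1)) by a relabeling that is its own inverse, so the two sums contain exactly the same terms in a different order. This is a special case — KL divergence is not symmetric in general: D_KL(P||Q) ≠ D_KL(Q||P) for most P, Q.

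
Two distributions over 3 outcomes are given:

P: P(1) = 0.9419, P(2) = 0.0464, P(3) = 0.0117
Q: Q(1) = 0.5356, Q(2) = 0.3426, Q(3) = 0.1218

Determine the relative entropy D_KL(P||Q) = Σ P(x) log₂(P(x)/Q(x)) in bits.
0.5937 bits

D_KL(P||Q) = Σ P(x) log₂(P(x)/Q(x))

Computing term by term:
  P(1)·log₂(P(1)/Q(1)) = 0.9419·log₂(0.9419/0.5356) = 0.76710
  P(2)·log₂(P(2)/Q(2)) = 0.0464·log₂(0.0464/0.3426) = -0.13383
  P(3)·log₂(P(3)/Q(3)) = 0.0117·log₂(0.0117/0.1218) = -0.03955

D_KL(P||Q) = 0.76710 - 0.13383 - 0.03955 = 0.59372 ≈ 0.5937 bits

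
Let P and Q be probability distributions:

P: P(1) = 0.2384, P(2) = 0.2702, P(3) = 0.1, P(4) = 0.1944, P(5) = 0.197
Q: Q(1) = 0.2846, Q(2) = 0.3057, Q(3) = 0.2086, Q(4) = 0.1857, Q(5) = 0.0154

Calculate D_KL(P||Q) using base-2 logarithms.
0.5221 bits

D_KL(P||Q) = Σ P(x) log₂(P(x)/Q(x))

Computing term by term:
  P(1)·log₂(P(1)/Q(1)) = 0.2384·log₂(0.2384/0.2846) = -0.06092
  P(2)·log₂(P(2)/Q(2)) = 0.2702·log₂(0.2702/0.3057) = -0.04812
  P(3)·log₂(P(3)/Q(3)) = 0.1·log₂(0.1/0.2086) = -0.10607
  P(4)·log₂(P(4)/Q(4)) = 0.1944·log₂(0.1944/0.1857) = 0.01284
  P(5)·log₂(P(5)/Q(5)) = 0.197·log₂(0.197/0.0154) = 0.72441

D_KL(P||Q) = -0.06092 - 0.04812 - 0.10607 + 0.01284 + 0.72441 = 0.52214 ≈ 0.5221 bits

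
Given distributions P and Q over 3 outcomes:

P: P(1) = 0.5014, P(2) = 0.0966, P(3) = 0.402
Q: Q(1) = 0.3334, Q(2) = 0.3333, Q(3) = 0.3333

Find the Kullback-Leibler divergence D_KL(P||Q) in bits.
0.2313 bits

D_KL(P||Q) = Σ P(x) log₂(P(x)/Q(x))

Computing term by term:
  P(1)·log₂(P(1)/Q(1)) = 0.5014·log₂(0.5014/0.3334) = 0.29518
  P(2)·log₂(P(2)/Q(2)) = 0.0966·log₂(0.0966/0.3333) = -0.17260
  P(3)·log₂(P(3)/Q(3)) = 0.402·log₂(0.402/0.3333) = 0.10869

D_KL(P||Q) = 0.29518 - 0.17260 + 0.10869 = 0.23127 ≈ 0.2313 bits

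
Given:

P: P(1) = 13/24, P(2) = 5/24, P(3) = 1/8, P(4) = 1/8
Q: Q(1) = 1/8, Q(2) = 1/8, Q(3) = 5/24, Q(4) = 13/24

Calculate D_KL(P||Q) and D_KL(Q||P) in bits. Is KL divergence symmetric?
D_KL(P||Q) = 0.9429 bits, D_KL(Q||P) = 0.9429 bits. The two values coincide for this particular pair, but no — KL divergence is not symmetric in general.

D_KL(P||Q) = Σ P(x) log₂(P(x)/Q(x))

Computing term by term:
  P(1)·log₂(P(1)/Q(1)) = (13/24)·log₂((13/24)/(1/8)) = 1.14588
  P(2)·log₂(P(2)/Q(2)) = (5/24)·log₂((5/24)/(1/8)) = 0.15353
  P(3)·log₂(P(3)/Q(3)) = (1/8)·log₂((1/8)/(5/24)) = -0.09212
  P(4)·log₂(P(4)/Q(4)) = (1/8)·log₂((1/8)/(13/24)) = -0.26443

D_KL(P||Q) = 1.14588 + 0.15353 - 0.09212 - 0.26443 = 0.94286 ≈ 0.9429 bits

D_KL(Q||P) = Σ Q(x) log₂(Q(x)/P(x))

Computing term by term:
  Q(1)·log₂(Q(1)/P(1)) = (1/8)·log₂((1/8)/(13/24)) = -0.26443
  Q(2)·log₂(Q(2)/P(2)) = (1/8)·log₂((1/8)/(5/24)) = -0.09212
  Q(3)·log₂(Q(3)/P(3)) = (5/24)·log₂((5/24)/(1/8)) = 0.15353
  Q(4)·log₂(Q(4)/P(4)) = (13/24)·log₂((13/24)/(1/8)) = 1.14588

D_KL(Q||P) = -0.26443 - 0.09212 + 0.15353 + 1.14588 = 0.94286 ≈ 0.9429 bits

These ARE equal here. Q is P with outcomes relabeled (Q(1) = P(4), Q(2) = P(3), Q(3) = P(2), Q(4) = P(1)) by a relabeling that is its own inverse, so the two sums contain exactly the same terms in a different order. This is a special case — KL divergence is not symmetric in general: D_KL(P||Q) ≠ D_KL(Q||P) for most P, Q.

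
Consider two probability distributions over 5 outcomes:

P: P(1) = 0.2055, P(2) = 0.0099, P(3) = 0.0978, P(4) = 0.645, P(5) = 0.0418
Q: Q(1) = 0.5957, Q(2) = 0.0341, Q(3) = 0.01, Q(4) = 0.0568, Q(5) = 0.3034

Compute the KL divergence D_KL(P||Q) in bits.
2.1300 bits

D_KL(P||Q) = Σ P(x) log₂(P(x)/Q(x))

Computing term by term:
  P(1)·log₂(P(1)/Q(1)) = 0.2055·log₂(0.2055/0.5957) = -0.31553
  P(2)·log₂(P(2)/Q(2)) = 0.0099·log₂(0.0099/0.0341) = -0.01766
  P(3)·log₂(P(3)/Q(3)) = 0.0978·log₂(0.0978/0.01) = 0.32175
  P(4)·log₂(P(4)/Q(4)) = 0.645·log₂(0.645/0.0568) = 2.26094
  P(5)·log₂(P(5)/Q(5)) = 0.0418·log₂(0.0418/0.3034) = -0.11953

D_KL(P||Q) = -0.31553 - 0.01766 + 0.32175 + 2.26094 - 0.11953 = 2.12997 ≈ 2.1300 bits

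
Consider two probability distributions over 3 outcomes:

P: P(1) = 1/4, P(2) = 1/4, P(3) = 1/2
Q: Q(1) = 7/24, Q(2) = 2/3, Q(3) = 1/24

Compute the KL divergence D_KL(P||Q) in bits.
1.3831 bits

D_KL(P||Q) = Σ P(x) log₂(P(x)/Q(x))

Computing term by term:
  P(1)·log₂(P(1)/Q(1)) = (1/4)·log₂((1/4)/(7/24)) = -0.05560
  P(2)·log₂(P(2)/Q(2)) = (1/4)·log₂((1/4)/(2/3)) = -0.35376
  P(3)·log₂(P(3)/Q(3)) = (1/2)·log₂((1/2)/(1/24)) = 1.79248

D_KL(P||Q) = -0.05560 - 0.35376 + 1.79248 = 1.38312 ≈ 1.3831 bits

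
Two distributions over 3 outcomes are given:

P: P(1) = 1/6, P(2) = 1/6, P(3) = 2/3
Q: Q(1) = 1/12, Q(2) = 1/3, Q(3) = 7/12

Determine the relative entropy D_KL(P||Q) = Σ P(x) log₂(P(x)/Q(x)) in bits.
0.1284 bits

D_KL(P||Q) = Σ P(x) log₂(P(x)/Q(x))

Computing term by term:
  P(1)·log₂(P(1)/Q(1)) = (1/6)·log₂((1/6)/(1/12)) = 0.16667
  P(2)·log₂(P(2)/Q(2)) = (1/6)·log₂((1/6)/(1/3)) = -0.16667
  P(3)·log₂(P(3)/Q(3)) = (2/3)·log₂((2/3)/(7/12)) = 0.12843

D_KL(P||Q) = 0.16667 - 0.16667 + 0.12843 = 0.12843 ≈ 0.1284 bits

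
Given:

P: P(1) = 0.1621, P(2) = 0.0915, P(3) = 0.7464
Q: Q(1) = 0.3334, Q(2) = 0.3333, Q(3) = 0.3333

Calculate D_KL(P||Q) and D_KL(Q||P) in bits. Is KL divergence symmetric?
D_KL(P||Q) = 0.5289 bits, D_KL(Q||P) = 0.5808 bits. No, KL divergence is not symmetric.

D_KL(P||Q) = Σ P(x) log₂(P(x)/Q(x))

Computing term by term:
  P(1)·log₂(P(1)/Q(1)) = 0.1621·log₂(0.1621/0.3334) = -0.16864
  P(2)·log₂(P(2)/Q(2)) = 0.0915·log₂(0.0915/0.3333) = -0.17065
  P(3)·log₂(P(3)/Q(3)) = 0.7464·log₂(0.7464/0.3333) = 0.86816

D_KL(P||Q) = -0.16864 - 0.17065 + 0.86816 = 0.52887 ≈ 0.5289 bits

D_KL(Q||P) = Σ Q(x) log₂(Q(x)/P(x))

Computing term by term:
  Q(1)·log₂(Q(1)/P(1)) = 0.3334·log₂(0.3334/0.1621) = 0.34686
  Q(2)·log₂(Q(2)/P(2)) = 0.3333·log₂(0.3333/0.0915) = 0.62160
  Q(3)·log₂(Q(3)/P(3)) = 0.3333·log₂(0.3333/0.7464) = -0.38767

D_KL(Q||P) = 0.34686 + 0.62160 - 0.38767 = 0.58079 ≈ 0.5808 bits

These are NOT equal (difference: 0.0519 bits). KL divergence is asymmetric: D_KL(P||Q) ≠ D_KL(Q||P) in general.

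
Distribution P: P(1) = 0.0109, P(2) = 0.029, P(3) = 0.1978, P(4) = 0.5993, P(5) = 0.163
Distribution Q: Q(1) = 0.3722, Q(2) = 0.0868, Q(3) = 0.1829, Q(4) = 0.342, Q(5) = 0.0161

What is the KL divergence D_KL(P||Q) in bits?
0.9503 bits

D_KL(P||Q) = Σ P(x) log₂(P(x)/Q(x))

Computing term by term:
  P(1)·log₂(P(1)/Q(1)) = 0.0109·log₂(0.0109/0.3722) = -0.05552
  P(2)·log₂(P(2)/Q(2)) = 0.029·log₂(0.029/0.0868) = -0.04587
  P(3)·log₂(P(3)/Q(3)) = 0.1978·log₂(0.1978/0.1829) = 0.02235
  P(4)·log₂(P(4)/Q(4)) = 0.5993·log₂(0.5993/0.342) = 0.48500
  P(5)·log₂(P(5)/Q(5)) = 0.163·log₂(0.163/0.0161) = 0.54438

D_KL(P||Q) = -0.05552 - 0.04587 + 0.02235 + 0.48500 + 0.54438 = 0.95034 ≈ 0.9503 bits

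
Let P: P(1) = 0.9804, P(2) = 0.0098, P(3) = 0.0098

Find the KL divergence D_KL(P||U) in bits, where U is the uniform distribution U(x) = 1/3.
1.4262 bits

U(i) = 1/3 for all i

D_KL(P||U) = Σ P(x) log₂(P(x) / (1/3))
           = Σ P(x) log₂(P(x)) + log₂(3)
           = log₂(3) - H(P)

H(P) = -Σ P(x) log₂(P(x)):
  -P(1)·log₂(P(1)) = -(0.9804)·log₂(0.9804) = 0.02800
  -P(2)·log₂(P(2)) = -(0.0098)·log₂(0.0098) = 0.06540
  -P(3)·log₂(P(3)) = -(0.0098)·log₂(0.0098) = 0.06540
H(P) = 0.02800 + 0.06540 + 0.06540 = 0.15880 bits

log₂(3) = 1.58496 bits

D_KL(P||U) = 1.58496 - 0.15880 = 1.42616 ≈ 1.4262 bits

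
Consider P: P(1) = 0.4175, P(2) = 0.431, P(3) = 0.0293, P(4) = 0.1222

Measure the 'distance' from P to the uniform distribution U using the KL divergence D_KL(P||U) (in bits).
0.4307 bits

U(i) = 1/4 for all i

D_KL(P||U) = Σ P(x) log₂(P(x) / (1/4))
           = Σ P(x) log₂(P(x)) + log₂(4)
           = log₂(4) - H(P)

H(P) = -Σ P(x) log₂(P(x)):
  -P(1)·log₂(P(1)) = -(0.4175)·log₂(0.4175) = 0.52611
  -P(2)·log₂(P(2)) = -(0.431)·log₂(0.431) = 0.52334
  -P(3)·log₂(P(3)) = -(0.0293)·log₂(0.0293) = 0.14922
  -P(4)·log₂(P(4)) = -(0.1222)·log₂(0.1222) = 0.37059
H(P) = 0.52611 + 0.52334 + 0.14922 + 0.37059 = 1.56926 bits

log₂(4) = 2.00000 bits

D_KL(P||U) = 2.00000 - 1.56926 = 0.43074 ≈ 0.4307 bits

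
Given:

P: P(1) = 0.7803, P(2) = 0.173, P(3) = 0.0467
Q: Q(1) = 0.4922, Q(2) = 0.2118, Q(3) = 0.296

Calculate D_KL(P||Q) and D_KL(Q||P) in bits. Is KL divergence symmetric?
D_KL(P||Q) = 0.3438 bits, D_KL(Q||P) = 0.5232 bits. No, KL divergence is not symmetric.

D_KL(P||Q) = Σ P(x) log₂(P(x)/Q(x))

Computing term by term:
  P(1)·log₂(P(1)/Q(1)) = 0.7803·log₂(0.7803/0.4922) = 0.51873
  P(2)·log₂(P(2)/Q(2)) = 0.173·log₂(0.173/0.2118) = -0.05050
  P(3)·log₂(P(3)/Q(3)) = 0.0467·log₂(0.0467/0.296) = -0.12441

D_KL(P||Q) = 0.51873 - 0.05050 - 0.12441 = 0.34382 ≈ 0.3438 bits

D_KL(Q||P) = Σ Q(x) log₂(Q(x)/P(x))

Computing term by term:
  Q(1)·log₂(Q(1)/P(1)) = 0.4922·log₂(0.4922/0.7803) = -0.32721
  Q(2)·log₂(Q(2)/P(2)) = 0.2118·log₂(0.2118/0.173) = 0.06183
  Q(3)·log₂(Q(3)/P(3)) = 0.296·log₂(0.296/0.0467) = 0.78857

D_KL(Q||P) = -0.32721 + 0.06183 + 0.78857 = 0.52319 ≈ 0.5232 bits

These are NOT equal (difference: 0.1794 bits). KL divergence is asymmetric: D_KL(P||Q) ≠ D_KL(Q||P) in general.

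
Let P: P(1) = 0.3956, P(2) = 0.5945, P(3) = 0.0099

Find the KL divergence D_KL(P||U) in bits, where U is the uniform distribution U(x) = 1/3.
0.5438 bits

U(i) = 1/3 for all i

D_KL(P||U) = Σ P(x) log₂(P(x) / (1/3))
           = Σ P(x) log₂(P(x)) + log₂(3)
           = log₂(3) - H(P)

H(P) = -Σ P(x) log₂(P(x)):
  -P(1)·log₂(P(1)) = -(0.3956)·log₂(0.3956) = 0.52927
  -P(2)·log₂(P(2)) = -(0.5945)·log₂(0.5945) = 0.44602
  -P(3)·log₂(P(3)) = -(0.0099)·log₂(0.0099) = 0.06592
H(P) = 0.52927 + 0.44602 + 0.06592 = 1.04121 bits

log₂(3) = 1.58496 bits

D_KL(P||U) = 1.58496 - 1.04121 = 0.54375 ≈ 0.5438 bits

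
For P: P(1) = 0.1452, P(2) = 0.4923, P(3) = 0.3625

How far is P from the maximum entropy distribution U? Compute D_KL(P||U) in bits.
0.1467 bits

U(i) = 1/3 for all i

D_KL(P||U) = Σ P(x) log₂(P(x) / (1/3))
           = Σ P(x) log₂(P(x)) + log₂(3)
           = log₂(3) - H(P)

H(P) = -Σ P(x) log₂(P(x)):
  -P(1)·log₂(P(1)) = -(0.1452)·log₂(0.1452) = 0.40422
  -P(2)·log₂(P(2)) = -(0.4923)·log₂(0.4923) = 0.50332
  -P(3)·log₂(P(3)) = -(0.3625)·log₂(0.3625) = 0.53068
H(P) = 0.40422 + 0.50332 + 0.53068 = 1.43822 bits

log₂(3) = 1.58496 bits

D_KL(P||U) = 1.58496 - 1.43822 = 0.14674 ≈ 0.1467 bits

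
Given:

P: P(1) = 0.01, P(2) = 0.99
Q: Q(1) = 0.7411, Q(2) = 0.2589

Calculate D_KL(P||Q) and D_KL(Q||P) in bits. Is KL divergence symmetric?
D_KL(P||Q) = 1.8536 bits, D_KL(Q||P) = 4.1024 bits. No, KL divergence is not symmetric.

D_KL(P||Q) = Σ P(x) log₂(P(x)/Q(x))

Computing term by term:
  P(1)·log₂(P(1)/Q(1)) = 0.01·log₂(0.01/0.7411) = -0.06212
  P(2)·log₂(P(2)/Q(2)) = 0.99·log₂(0.99/0.2589) = 1.91568

D_KL(P||Q) = -0.06212 + 1.91568 = 1.85356 ≈ 1.8536 bits

D_KL(Q||P) = Σ Q(x) log₂(Q(x)/P(x))

Computing term by term:
  Q(1)·log₂(Q(1)/P(1)) = 0.7411·log₂(0.7411/0.01) = 4.60341
  Q(2)·log₂(Q(2)/P(2)) = 0.2589·log₂(0.2589/0.99) = -0.50098

D_KL(Q||P) = 4.60341 - 0.50098 = 4.10243 ≈ 4.1024 bits

These are NOT equal (difference: 2.2488 bits). KL divergence is asymmetric: D_KL(P||Q) ≠ D_KL(Q||P) in general.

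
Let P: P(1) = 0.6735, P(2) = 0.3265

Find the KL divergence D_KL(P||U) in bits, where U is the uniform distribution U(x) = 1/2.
0.0887 bits

U(i) = 1/2 for all i

D_KL(P||U) = Σ P(x) log₂(P(x) / (1/2))
           = Σ P(x) log₂(P(x)) + log₂(2)
           = log₂(2) - H(P)

H(P) = -Σ P(x) log₂(P(x)):
  -P(1)·log₂(P(1)) = -(0.6735)·log₂(0.6735) = 0.38406
  -P(2)·log₂(P(2)) = -(0.3265)·log₂(0.3265) = 0.52725
H(P) = 0.38406 + 0.52725 = 0.91131 bits

log₂(2) = 1.00000 bits

D_KL(P||U) = 1.00000 - 0.91131 = 0.08869 ≈ 0.0887 bits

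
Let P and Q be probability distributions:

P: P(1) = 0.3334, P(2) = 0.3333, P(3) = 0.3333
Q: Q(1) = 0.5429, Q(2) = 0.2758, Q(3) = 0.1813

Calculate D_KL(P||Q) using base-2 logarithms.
0.1493 bits

D_KL(P||Q) = Σ P(x) log₂(P(x)/Q(x))

Computing term by term:
  P(1)·log₂(P(1)/Q(1)) = 0.3334·log₂(0.3334/0.5429) = -0.23452
  P(2)·log₂(P(2)/Q(2)) = 0.3333·log₂(0.3333/0.2758) = 0.09106
  P(3)·log₂(P(3)/Q(3)) = 0.3333·log₂(0.3333/0.1813) = 0.29278

D_KL(P||Q) = -0.23452 + 0.09106 + 0.29278 = 0.14932 ≈ 0.1493 bits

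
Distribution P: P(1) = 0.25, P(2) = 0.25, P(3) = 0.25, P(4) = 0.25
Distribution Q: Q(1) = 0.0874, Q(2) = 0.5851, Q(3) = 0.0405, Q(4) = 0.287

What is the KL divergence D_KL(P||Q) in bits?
0.6791 bits

D_KL(P||Q) = Σ P(x) log₂(P(x)/Q(x))

Computing term by term:
  P(1)·log₂(P(1)/Q(1)) = 0.25·log₂(0.25/0.0874) = 0.37906
  P(2)·log₂(P(2)/Q(2)) = 0.25·log₂(0.25/0.5851) = -0.30669
  P(3)·log₂(P(3)/Q(3)) = 0.25·log₂(0.25/0.0405) = 0.65648
  P(4)·log₂(P(4)/Q(4)) = 0.25·log₂(0.25/0.287) = -0.04978

D_KL(P||Q) = 0.37906 - 0.30669 + 0.65648 - 0.04978 = 0.67907 ≈ 0.6791 bits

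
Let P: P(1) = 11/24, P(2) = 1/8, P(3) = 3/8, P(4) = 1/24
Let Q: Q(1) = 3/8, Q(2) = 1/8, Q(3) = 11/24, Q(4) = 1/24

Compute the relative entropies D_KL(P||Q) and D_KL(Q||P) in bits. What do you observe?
D_KL(P||Q) = 0.0241 bits, D_KL(Q||P) = 0.0241 bits. The two directions give the same value here, because Q is a self-inverse relabeling of P; in general KL divergence is asymmetric.

D_KL(P||Q) = Σ P(x) log₂(P(x)/Q(x))

Computing term by term:
  P(1)·log₂(P(1)/Q(1)) = (11/24)·log₂((11/24)/(3/8)) = 0.13269
  P(2)·log₂(P(2)/Q(2)) = (1/8)·log₂((1/8)/(1/8)) = 0.00000
  P(3)·log₂(P(3)/Q(3)) = (3/8)·log₂((3/8)/(11/24)) = -0.10856
  P(4)·log₂(P(4)/Q(4)) = (1/24)·log₂((1/24)/(1/24)) = 0.00000

D_KL(P||Q) = 0.13269 + 0.00000 - 0.10856 + 0.00000 = 0.02413 ≈ 0.0241 bits

D_KL(Q||P) = Σ Q(x) log₂(Q(x)/P(x))

Computing term by term:
  Q(1)·log₂(Q(1)/P(1)) = (3/8)·log₂((3/8)/(11/24)) = -0.10856
  Q(2)·log₂(Q(2)/P(2)) = (1/8)·log₂((1/8)/(1/8)) = 0.00000
  Q(3)·log₂(Q(3)/P(3)) = (11/24)·log₂((11/24)/(3/8)) = 0.13269
  Q(4)·log₂(Q(4)/P(4)) = (1/24)·log₂((1/24)/(1/24)) = 0.00000

D_KL(Q||P) = -0.10856 + 0.00000 + 0.13269 + 0.00000 = 0.02413 ≈ 0.0241 bits

These ARE equal here. Q is P with outcomes relabeled (Q(1) = P(3), Q(3) = P(1)) by a relabeling that is its own inverse, so the two sums contain exactly the same terms in a different order. This is a special case — KL divergence is not symmetric in general: D_KL(P||Q) ≠ D_KL(Q||P) for most P, Q.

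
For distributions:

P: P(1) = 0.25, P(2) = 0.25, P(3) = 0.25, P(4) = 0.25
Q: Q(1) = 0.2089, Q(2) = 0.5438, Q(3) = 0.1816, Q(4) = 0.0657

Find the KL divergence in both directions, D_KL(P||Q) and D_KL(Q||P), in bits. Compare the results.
D_KL(P||Q) = 0.3818 bits, D_KL(Q||P) = 0.3451 bits. D_KL(P||Q) is larger than D_KL(Q||P) by 0.0367 bits; the two directions differ.

D_KL(P||Q) = Σ P(x) log₂(P(x)/Q(x))

Computing term by term:
  P(1)·log₂(P(1)/Q(1)) = 0.25·log₂(0.25/0.2089) = 0.06478
  P(2)·log₂(P(2)/Q(2)) = 0.25·log₂(0.25/0.5438) = -0.28029
  P(3)·log₂(P(3)/Q(3)) = 0.25·log₂(0.25/0.1816) = 0.11529
  P(4)·log₂(P(4)/Q(4)) = 0.25·log₂(0.25/0.0657) = 0.48199

D_KL(P||Q) = 0.06478 - 0.28029 + 0.11529 + 0.48199 = 0.38177 ≈ 0.3818 bits

D_KL(Q||P) = Σ Q(x) log₂(Q(x)/P(x))

Computing term by term:
  Q(1)·log₂(Q(1)/P(1)) = 0.2089·log₂(0.2089/0.25) = -0.05413
  Q(2)·log₂(Q(2)/P(2)) = 0.5438·log₂(0.5438/0.25) = 0.60968
  Q(3)·log₂(Q(3)/P(3)) = 0.1816·log₂(0.1816/0.25) = -0.08375
  Q(4)·log₂(Q(4)/P(4)) = 0.0657·log₂(0.0657/0.25) = -0.12667

D_KL(Q||P) = -0.05413 + 0.60968 - 0.08375 - 0.12667 = 0.34513 ≈ 0.3451 bits

These are NOT equal (difference: 0.0367 bits). KL divergence is asymmetric: D_KL(P||Q) ≠ D_KL(Q||P) in general.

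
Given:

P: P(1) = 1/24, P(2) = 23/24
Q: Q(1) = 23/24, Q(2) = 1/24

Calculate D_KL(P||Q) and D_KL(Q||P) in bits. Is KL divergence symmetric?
D_KL(P||Q) = 4.1466 bits, D_KL(Q||P) = 4.1466 bits. The two values coincide for this particular pair, but no — KL divergence is not symmetric in general.

D_KL(P||Q) = Σ P(x) log₂(P(x)/Q(x))

Computing term by term:
  P(1)·log₂(P(1)/Q(1)) = (1/24)·log₂((1/24)/(23/24)) = -0.18848
  P(2)·log₂(P(2)/Q(2)) = (23/24)·log₂((23/24)/(1/24)) = 4.33508

D_KL(P||Q) = -0.18848 + 4.33508 = 4.14660 ≈ 4.1466 bits

D_KL(Q||P) = Σ Q(x) log₂(Q(x)/P(x))

Computing term by term:
  Q(1)·log₂(Q(1)/P(1)) = (23/24)·log₂((23/24)/(1/24)) = 4.33508
  Q(2)·log₂(Q(2)/P(2)) = (1/24)·log₂((1/24)/(23/24)) = -0.18848

D_KL(Q||P) = 4.33508 - 0.18848 = 4.14660 ≈ 4.1466 bits

These ARE equal here. Q is P with outcomes relabeled (Q(1) = P(2), Q(2) = P(1)) by a relabeling that is its own inverse, so the two sums contain exactly the same terms in a different order. This is a special case — KL divergence is not symmetric in general: D_KL(P||Q) ≠ D_KL(Q||P) for most P, Q.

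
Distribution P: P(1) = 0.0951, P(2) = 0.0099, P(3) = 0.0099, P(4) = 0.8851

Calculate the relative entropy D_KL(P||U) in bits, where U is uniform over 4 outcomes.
1.3895 bits

U(i) = 1/4 for all i

D_KL(P||U) = Σ P(x) log₂(P(x) / (1/4))
           = Σ P(x) log₂(P(x)) + log₂(4)
           = log₂(4) - H(P)

H(P) = -Σ P(x) log₂(P(x)):
  -P(1)·log₂(P(1)) = -(0.0951)·log₂(0.0951) = 0.32281
  -P(2)·log₂(P(2)) = -(0.0099)·log₂(0.0099) = 0.06592
  -P(3)·log₂(P(3)) = -(0.0099)·log₂(0.0099) = 0.06592
  -P(4)·log₂(P(4)) = -(0.8851)·log₂(0.8851) = 0.15586
H(P) = 0.32281 + 0.06592 + 0.06592 + 0.15586 = 0.61051 bits

log₂(4) = 2.00000 bits

D_KL(P||U) = 2.00000 - 0.61051 = 1.38949 ≈ 1.3895 bits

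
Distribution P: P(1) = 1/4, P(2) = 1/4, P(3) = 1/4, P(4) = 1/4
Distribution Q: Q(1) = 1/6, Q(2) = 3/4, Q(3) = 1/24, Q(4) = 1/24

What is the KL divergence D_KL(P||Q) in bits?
1.0425 bits

D_KL(P||Q) = Σ P(x) log₂(P(x)/Q(x))

Computing term by term:
  P(1)·log₂(P(1)/Q(1)) = (1/4)·log₂((1/4)/(1/6)) = 0.14624
  P(2)·log₂(P(2)/Q(2)) = (1/4)·log₂((1/4)/(3/4)) = -0.39624
  P(3)·log₂(P(3)/Q(3)) = (1/4)·log₂((1/4)/(1/24)) = 0.64624
  P(4)·log₂(P(4)/Q(4)) = (1/4)·log₂((1/4)/(1/24)) = 0.64624

D_KL(P||Q) = 0.14624 - 0.39624 + 0.64624 + 0.64624 = 1.04248 ≈ 1.0425 bits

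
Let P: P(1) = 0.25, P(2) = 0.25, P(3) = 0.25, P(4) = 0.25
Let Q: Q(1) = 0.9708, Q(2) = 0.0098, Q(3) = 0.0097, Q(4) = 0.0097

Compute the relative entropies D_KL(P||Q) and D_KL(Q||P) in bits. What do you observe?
D_KL(P||Q) = 3.0228 bits, D_KL(Q||P) = 1.7634 bits. The two directions give different values (D_KL(P||Q) exceeds D_KL(Q||P) by 1.2594 bits): KL divergence is asymmetric.

D_KL(P||Q) = Σ P(x) log₂(P(x)/Q(x))

Computing term by term:
  P(1)·log₂(P(1)/Q(1)) = 0.25·log₂(0.25/0.9708) = -0.48931
  P(2)·log₂(P(2)/Q(2)) = 0.25·log₂(0.25/0.0098) = 1.16825
  P(3)·log₂(P(3)/Q(3)) = 0.25·log₂(0.25/0.0097) = 1.17195
  P(4)·log₂(P(4)/Q(4)) = 0.25·log₂(0.25/0.0097) = 1.17195

D_KL(P||Q) = -0.48931 + 1.16825 + 1.17195 + 1.17195 = 3.02284 ≈ 3.0228 bits

D_KL(Q||P) = Σ Q(x) log₂(Q(x)/P(x))

Computing term by term:
  Q(1)·log₂(Q(1)/P(1)) = 0.9708·log₂(0.9708/0.25) = 1.90009
  Q(2)·log₂(Q(2)/P(2)) = 0.0098·log₂(0.0098/0.25) = -0.04580
  Q(3)·log₂(Q(3)/P(3)) = 0.0097·log₂(0.0097/0.25) = -0.04547
  Q(4)·log₂(Q(4)/P(4)) = 0.0097·log₂(0.0097/0.25) = -0.04547

D_KL(Q||P) = 1.90009 - 0.04580 - 0.04547 - 0.04547 = 1.76335 ≈ 1.7634 bits

These are NOT equal (difference: 1.2594 bits). KL divergence is asymmetric: D_KL(P||Q) ≠ D_KL(Q||P) in general.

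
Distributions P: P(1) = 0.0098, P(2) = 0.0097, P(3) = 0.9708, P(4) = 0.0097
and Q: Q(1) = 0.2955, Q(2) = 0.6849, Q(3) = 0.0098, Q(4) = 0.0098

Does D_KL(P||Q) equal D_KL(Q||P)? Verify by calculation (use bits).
D_KL(P||Q) = 6.3288 bits, D_KL(Q||P) = 5.5938 bits. No — D_KL(P||Q) ≠ D_KL(Q||P) for this pair.

D_KL(P||Q) = Σ P(x) log₂(P(x)/Q(x))

Computing term by term:
  P(1)·log₂(P(1)/Q(1)) = 0.0098·log₂(0.0098/0.2955) = -0.04816
  P(2)·log₂(P(2)/Q(2)) = 0.0097·log₂(0.0097/0.6849) = -0.05958
  P(3)·log₂(P(3)/Q(3)) = 0.9708·log₂(0.9708/0.0098) = 6.43665
  P(4)·log₂(P(4)/Q(4)) = 0.0097·log₂(0.0097/0.0098) = -0.00014

D_KL(P||Q) = -0.04816 - 0.05958 + 6.43665 - 0.00014 = 6.32877 ≈ 6.3288 bits

D_KL(Q||P) = Σ Q(x) log₂(Q(x)/P(x))

Computing term by term:
  Q(1)·log₂(Q(1)/P(1)) = 0.2955·log₂(0.2955/0.0098) = 1.45216
  Q(2)·log₂(Q(2)/P(2)) = 0.6849·log₂(0.6849/0.0097) = 4.20649
  Q(3)·log₂(Q(3)/P(3)) = 0.0098·log₂(0.0098/0.9708) = -0.06498
  Q(4)·log₂(Q(4)/P(4)) = 0.0098·log₂(0.0098/0.0097) = 0.00015

D_KL(Q||P) = 1.45216 + 4.20649 - 0.06498 + 0.00015 = 5.59382 ≈ 5.5938 bits

These are NOT equal (difference: 0.7350 bits). KL divergence is asymmetric: D_KL(P||Q) ≠ D_KL(Q||P) in general.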